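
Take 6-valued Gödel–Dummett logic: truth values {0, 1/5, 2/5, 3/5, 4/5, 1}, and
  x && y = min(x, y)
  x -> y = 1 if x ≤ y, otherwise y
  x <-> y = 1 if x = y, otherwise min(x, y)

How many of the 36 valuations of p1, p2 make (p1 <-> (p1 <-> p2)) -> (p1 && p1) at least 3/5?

24

value 1: 21 assignments (counts)
value 4/5: 1 assignment (counts)
value 3/5: 2 assignments (counts)
value 2/5: 3 assignments
value 1/5: 4 assignments
value 0: 5 assignments
So 24 of the 36 assignments meet the threshold.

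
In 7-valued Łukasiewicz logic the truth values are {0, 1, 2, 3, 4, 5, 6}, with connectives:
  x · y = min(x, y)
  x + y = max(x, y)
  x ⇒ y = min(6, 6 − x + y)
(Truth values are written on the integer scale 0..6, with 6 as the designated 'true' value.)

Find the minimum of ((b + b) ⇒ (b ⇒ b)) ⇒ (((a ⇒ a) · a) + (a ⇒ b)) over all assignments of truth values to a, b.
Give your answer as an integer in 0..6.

3

Take a = 3, b = 0:
b + b = 0 + 0 = 0
b ⇒ b = 0 ⇒ 0 = 6
(b + b) ⇒ (b ⇒ b) = 0 ⇒ 6 = 6
a ⇒ a = 3 ⇒ 3 = 6
(a ⇒ a) · a = 6 · 3 = 3
a ⇒ b = 3 ⇒ 0 = 3
((a ⇒ a) · a) + (a ⇒ b) = 3 + 3 = 3
((b + b) ⇒ (b ⇒ b)) ⇒ (((a ⇒ a) · a) + (a ⇒ b)) = 6 ⇒ 3 = 3
No assignment yields a value below 3, so this is the minimum.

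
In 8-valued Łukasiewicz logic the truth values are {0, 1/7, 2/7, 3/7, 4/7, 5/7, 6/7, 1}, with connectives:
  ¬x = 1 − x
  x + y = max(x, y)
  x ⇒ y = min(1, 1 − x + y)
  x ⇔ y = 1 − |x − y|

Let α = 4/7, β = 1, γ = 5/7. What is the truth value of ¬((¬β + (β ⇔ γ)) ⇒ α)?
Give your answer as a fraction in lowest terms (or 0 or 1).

¬β = ¬1 = 0
β ⇔ γ = 1 ⇔ 5/7 = 5/7
¬β + (β ⇔ γ) = 0 + 5/7 = 5/7
(¬β + (β ⇔ γ)) ⇒ α = 5/7 ⇒ 4/7 = 6/7
¬((¬β + (β ⇔ γ)) ⇒ α) = ¬6/7 = 1/7

1/7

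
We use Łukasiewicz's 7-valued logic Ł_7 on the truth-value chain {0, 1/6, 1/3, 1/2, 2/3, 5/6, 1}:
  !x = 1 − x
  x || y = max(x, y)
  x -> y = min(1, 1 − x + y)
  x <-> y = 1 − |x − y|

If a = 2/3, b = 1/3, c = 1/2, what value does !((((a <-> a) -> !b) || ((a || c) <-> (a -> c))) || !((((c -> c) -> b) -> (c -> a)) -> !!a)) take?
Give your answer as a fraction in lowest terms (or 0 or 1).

1/6

a <-> a = 2/3 <-> 2/3 = 1
!b = !1/3 = 2/3
(a <-> a) -> !b = 1 -> 2/3 = 2/3
a || c = 2/3 || 1/2 = 2/3
a -> c = 2/3 -> 1/2 = 5/6
(a || c) <-> (a -> c) = 2/3 <-> 5/6 = 5/6
((a <-> a) -> !b) || ((a || c) <-> (a -> c)) = 2/3 || 5/6 = 5/6
c -> c = 1/2 -> 1/2 = 1
(c -> c) -> b = 1 -> 1/3 = 1/3
c -> a = 1/2 -> 2/3 = 1
((c -> c) -> b) -> (c -> a) = 1/3 -> 1 = 1
!a = !2/3 = 1/3
!!a = !1/3 = 2/3
(((c -> c) -> b) -> (c -> a)) -> !!a = 1 -> 2/3 = 2/3
!((((c -> c) -> b) -> (c -> a)) -> !!a) = !2/3 = 1/3
(((a <-> a) -> !b) || ((a || c) <-> (a -> c))) || !((((c -> c) -> b) -> (c -> a)) -> !!a) = 5/6 || 1/3 = 5/6
!((((a <-> a) -> !b) || ((a || c) <-> (a -> c))) || !((((c -> c) -> b) -> (c -> a)) -> !!a)) = !5/6 = 1/6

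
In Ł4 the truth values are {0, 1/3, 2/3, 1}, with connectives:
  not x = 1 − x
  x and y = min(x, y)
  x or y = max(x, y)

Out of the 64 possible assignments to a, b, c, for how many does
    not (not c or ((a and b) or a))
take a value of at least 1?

4

value 1: 4 assignments (counts)
value 2/3: 12 assignments
value 1/3: 20 assignments
value 0: 28 assignments
So 4 of the 64 assignments meet the threshold.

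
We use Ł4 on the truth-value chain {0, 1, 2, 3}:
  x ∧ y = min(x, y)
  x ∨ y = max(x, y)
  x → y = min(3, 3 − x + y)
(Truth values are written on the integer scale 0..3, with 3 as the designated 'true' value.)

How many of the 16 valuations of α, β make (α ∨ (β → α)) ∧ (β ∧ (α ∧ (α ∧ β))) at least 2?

α = 0, β = 0 ↦ 0  <
α = 0, β = 1 ↦ 0  <
α = 0, β = 2 ↦ 0  <
α = 0, β = 3 ↦ 0  <
α = 1, β = 0 ↦ 0  <
α = 1, β = 1 ↦ 1  <
α = 1, β = 2 ↦ 1  <
α = 1, β = 3 ↦ 1  <
α = 2, β = 0 ↦ 0  <
α = 2, β = 1 ↦ 1  <
α = 2, β = 2 ↦ 2  ≥
α = 2, β = 3 ↦ 2  ≥
α = 3, β = 0 ↦ 0  <
α = 3, β = 1 ↦ 1  <
α = 3, β = 2 ↦ 2  ≥
α = 3, β = 3 ↦ 3  ≥
So 4 of the 16 assignments meet the threshold.

4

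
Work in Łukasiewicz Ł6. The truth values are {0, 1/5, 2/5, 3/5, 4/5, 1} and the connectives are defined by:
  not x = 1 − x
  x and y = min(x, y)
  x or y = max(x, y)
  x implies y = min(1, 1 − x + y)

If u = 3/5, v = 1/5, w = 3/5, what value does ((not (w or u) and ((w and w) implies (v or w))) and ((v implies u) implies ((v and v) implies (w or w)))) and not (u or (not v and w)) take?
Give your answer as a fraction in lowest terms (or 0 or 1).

2/5

w or u = 3/5 or 3/5 = 3/5
not (w or u) = not 3/5 = 2/5
w and w = 3/5 and 3/5 = 3/5
v or w = 1/5 or 3/5 = 3/5
(w and w) implies (v or w) = 3/5 implies 3/5 = 1
not (w or u) and ((w and w) implies (v or w)) = 2/5 and 1 = 2/5
v implies u = 1/5 implies 3/5 = 1
v and v = 1/5 and 1/5 = 1/5
w or w = 3/5 or 3/5 = 3/5
(v and v) implies (w or w) = 1/5 implies 3/5 = 1
(v implies u) implies ((v and v) implies (w or w)) = 1 implies 1 = 1
(not (w or u) and ((w and w) implies (v or w))) and ((v implies u) implies ((v and v) implies (w or w))) = 2/5 and 1 = 2/5
not v = not 1/5 = 4/5
not v and w = 4/5 and 3/5 = 3/5
u or (not v and w) = 3/5 or 3/5 = 3/5
not (u or (not v and w)) = not 3/5 = 2/5
((not (w or u) and ((w and w) implies (v or w))) and ((v implies u) implies ((v and v) implies (w or w)))) and not (u or (not v and w)) = 2/5 and 2/5 = 2/5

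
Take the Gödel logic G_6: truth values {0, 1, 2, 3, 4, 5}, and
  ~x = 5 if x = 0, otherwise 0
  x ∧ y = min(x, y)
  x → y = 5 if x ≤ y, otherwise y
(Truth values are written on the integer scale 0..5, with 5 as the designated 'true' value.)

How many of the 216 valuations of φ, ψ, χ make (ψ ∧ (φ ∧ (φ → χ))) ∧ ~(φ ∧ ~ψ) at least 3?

value 5: 1 assignment (counts)
value 4: 7 assignments (counts)
value 3: 19 assignments (counts)
value 2: 37 assignments
value 1: 61 assignments
value 0: 91 assignments
So 27 of the 216 assignments meet the threshold.

27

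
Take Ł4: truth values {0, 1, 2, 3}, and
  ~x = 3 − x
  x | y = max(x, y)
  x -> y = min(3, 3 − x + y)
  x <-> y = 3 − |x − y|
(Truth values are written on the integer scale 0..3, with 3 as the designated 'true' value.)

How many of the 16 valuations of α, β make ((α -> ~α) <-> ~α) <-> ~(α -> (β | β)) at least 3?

2

α = 0, β = 0 ↦ 0  <
α = 0, β = 1 ↦ 0  <
α = 0, β = 2 ↦ 0  <
α = 0, β = 3 ↦ 0  <
α = 1, β = 0 ↦ 2  <
α = 1, β = 1 ↦ 1  <
α = 1, β = 2 ↦ 1  <
α = 1, β = 3 ↦ 1  <
α = 2, β = 0 ↦ 3  ≥
α = 2, β = 1 ↦ 2  <
α = 2, β = 2 ↦ 1  <
α = 2, β = 3 ↦ 1  <
α = 3, β = 0 ↦ 3  ≥
α = 3, β = 1 ↦ 2  <
α = 3, β = 2 ↦ 1  <
α = 3, β = 3 ↦ 0  <
So 2 of the 16 assignments meet the threshold.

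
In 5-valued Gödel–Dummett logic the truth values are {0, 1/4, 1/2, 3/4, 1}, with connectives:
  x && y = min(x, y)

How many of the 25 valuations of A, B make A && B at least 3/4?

value 1: 1 assignment (counts)
value 3/4: 3 assignments (counts)
value 1/2: 5 assignments
value 1/4: 7 assignments
value 0: 9 assignments
So 4 of the 25 assignments meet the threshold.

4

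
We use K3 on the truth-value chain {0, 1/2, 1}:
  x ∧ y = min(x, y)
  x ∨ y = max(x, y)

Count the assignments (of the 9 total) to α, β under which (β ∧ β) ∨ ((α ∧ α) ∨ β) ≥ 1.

5

α = 0, β = 0 ↦ 0  <
α = 0, β = 1/2 ↦ 1/2  <
α = 0, β = 1 ↦ 1  ≥
α = 1/2, β = 0 ↦ 1/2  <
α = 1/2, β = 1/2 ↦ 1/2  <
α = 1/2, β = 1 ↦ 1  ≥
α = 1, β = 0 ↦ 1  ≥
α = 1, β = 1/2 ↦ 1  ≥
α = 1, β = 1 ↦ 1  ≥
So 5 of the 9 assignments meet the threshold.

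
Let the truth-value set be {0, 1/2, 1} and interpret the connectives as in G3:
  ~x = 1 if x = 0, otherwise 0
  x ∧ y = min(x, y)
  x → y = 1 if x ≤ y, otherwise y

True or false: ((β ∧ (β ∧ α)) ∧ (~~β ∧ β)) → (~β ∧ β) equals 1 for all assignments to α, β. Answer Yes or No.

No

Counterexample: take α = 1/2, β = 1/2.
β ∧ α = 1/2 ∧ 1/2 = 1/2
β ∧ (β ∧ α) = 1/2 ∧ 1/2 = 1/2
~β = ~1/2 = 0
~~β = ~0 = 1
~~β ∧ β = 1 ∧ 1/2 = 1/2
(β ∧ (β ∧ α)) ∧ (~~β ∧ β) = 1/2 ∧ 1/2 = 1/2
~β = ~1/2 = 0
~β ∧ β = 0 ∧ 1/2 = 0
((β ∧ (β ∧ α)) ∧ (~~β ∧ β)) → (~β ∧ β) = 1/2 → 0 = 0
This gives 0 ≠ 1.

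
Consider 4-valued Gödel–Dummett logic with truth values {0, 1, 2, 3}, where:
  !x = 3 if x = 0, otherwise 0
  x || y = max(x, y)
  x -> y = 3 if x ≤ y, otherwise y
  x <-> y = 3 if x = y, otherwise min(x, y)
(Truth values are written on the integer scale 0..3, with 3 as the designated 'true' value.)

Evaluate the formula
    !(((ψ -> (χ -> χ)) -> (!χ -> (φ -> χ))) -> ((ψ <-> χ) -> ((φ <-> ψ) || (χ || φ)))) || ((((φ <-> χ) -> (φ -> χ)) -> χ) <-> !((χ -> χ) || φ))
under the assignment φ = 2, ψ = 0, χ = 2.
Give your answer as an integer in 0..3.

0

χ -> χ = 2 -> 2 = 3
ψ -> (χ -> χ) = 0 -> 3 = 3
!χ = !2 = 0
φ -> χ = 2 -> 2 = 3
!χ -> (φ -> χ) = 0 -> 3 = 3
(ψ -> (χ -> χ)) -> (!χ -> (φ -> χ)) = 3 -> 3 = 3
ψ <-> χ = 0 <-> 2 = 0
φ <-> ψ = 2 <-> 0 = 0
χ || φ = 2 || 2 = 2
(φ <-> ψ) || (χ || φ) = 0 || 2 = 2
(ψ <-> χ) -> ((φ <-> ψ) || (χ || φ)) = 0 -> 2 = 3
((ψ -> (χ -> χ)) -> (!χ -> (φ -> χ))) -> ((ψ <-> χ) -> ((φ <-> ψ) || (χ || φ))) = 3 -> 3 = 3
!(((ψ -> (χ -> χ)) -> (!χ -> (φ -> χ))) -> ((ψ <-> χ) -> ((φ <-> ψ) || (χ || φ)))) = !3 = 0
φ <-> χ = 2 <-> 2 = 3
φ -> χ = 2 -> 2 = 3
(φ <-> χ) -> (φ -> χ) = 3 -> 3 = 3
((φ <-> χ) -> (φ -> χ)) -> χ = 3 -> 2 = 2
χ -> χ = 2 -> 2 = 3
(χ -> χ) || φ = 3 || 2 = 3
!((χ -> χ) || φ) = !3 = 0
(((φ <-> χ) -> (φ -> χ)) -> χ) <-> !((χ -> χ) || φ) = 2 <-> 0 = 0
!(((ψ -> (χ -> χ)) -> (!χ -> (φ -> χ))) -> ((ψ <-> χ) -> ((φ <-> ψ) || (χ || φ)))) || ((((φ <-> χ) -> (φ -> χ)) -> χ) <-> !((χ -> χ) || φ)) = 0 || 0 = 0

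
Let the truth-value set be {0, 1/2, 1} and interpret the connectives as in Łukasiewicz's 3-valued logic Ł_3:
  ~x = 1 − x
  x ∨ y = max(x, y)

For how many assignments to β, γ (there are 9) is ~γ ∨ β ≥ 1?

β = 0, γ = 0 ↦ 1  ≥
β = 0, γ = 1/2 ↦ 1/2  <
β = 0, γ = 1 ↦ 0  <
β = 1/2, γ = 0 ↦ 1  ≥
β = 1/2, γ = 1/2 ↦ 1/2  <
β = 1/2, γ = 1 ↦ 1/2  <
β = 1, γ = 0 ↦ 1  ≥
β = 1, γ = 1/2 ↦ 1  ≥
β = 1, γ = 1 ↦ 1  ≥
So 5 of the 9 assignments meet the threshold.

5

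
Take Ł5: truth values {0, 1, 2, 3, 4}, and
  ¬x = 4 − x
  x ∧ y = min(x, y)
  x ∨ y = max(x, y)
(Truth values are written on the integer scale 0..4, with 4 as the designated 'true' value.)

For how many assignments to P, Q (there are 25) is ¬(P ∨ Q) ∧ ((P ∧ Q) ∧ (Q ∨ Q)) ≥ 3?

0

value 2: 1 assignment
value 1: 8 assignments
value 0: 16 assignments
So 0 of the 25 assignments meet the threshold.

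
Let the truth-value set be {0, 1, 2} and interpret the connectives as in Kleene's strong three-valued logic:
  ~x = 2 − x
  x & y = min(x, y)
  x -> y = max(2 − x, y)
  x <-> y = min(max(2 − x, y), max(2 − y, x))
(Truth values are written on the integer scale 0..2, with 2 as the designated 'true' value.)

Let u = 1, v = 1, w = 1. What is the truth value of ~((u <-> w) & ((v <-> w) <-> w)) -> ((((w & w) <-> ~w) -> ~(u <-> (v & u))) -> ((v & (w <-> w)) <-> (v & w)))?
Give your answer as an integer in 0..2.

1

u <-> w = 1 <-> 1 = 1
v <-> w = 1 <-> 1 = 1
(v <-> w) <-> w = 1 <-> 1 = 1
(u <-> w) & ((v <-> w) <-> w) = 1 & 1 = 1
~((u <-> w) & ((v <-> w) <-> w)) = ~1 = 1
w & w = 1 & 1 = 1
~w = ~1 = 1
(w & w) <-> ~w = 1 <-> 1 = 1
v & u = 1 & 1 = 1
u <-> (v & u) = 1 <-> 1 = 1
~(u <-> (v & u)) = ~1 = 1
((w & w) <-> ~w) -> ~(u <-> (v & u)) = 1 -> 1 = 1
w <-> w = 1 <-> 1 = 1
v & (w <-> w) = 1 & 1 = 1
v & w = 1 & 1 = 1
(v & (w <-> w)) <-> (v & w) = 1 <-> 1 = 1
(((w & w) <-> ~w) -> ~(u <-> (v & u))) -> ((v & (w <-> w)) <-> (v & w)) = 1 -> 1 = 1
~((u <-> w) & ((v <-> w) <-> w)) -> ((((w & w) <-> ~w) -> ~(u <-> (v & u))) -> ((v & (w <-> w)) <-> (v & w))) = 1 -> 1 = 1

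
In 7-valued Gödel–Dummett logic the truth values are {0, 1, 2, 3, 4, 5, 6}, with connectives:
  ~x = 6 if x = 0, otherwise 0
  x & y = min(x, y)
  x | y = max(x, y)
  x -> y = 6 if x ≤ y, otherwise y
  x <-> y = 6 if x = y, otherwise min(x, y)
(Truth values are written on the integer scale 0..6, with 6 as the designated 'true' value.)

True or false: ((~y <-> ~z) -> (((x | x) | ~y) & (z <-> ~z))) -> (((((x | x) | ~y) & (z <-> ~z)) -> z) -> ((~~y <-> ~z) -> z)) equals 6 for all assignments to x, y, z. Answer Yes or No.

Counterexample: take x = 0, y = 0, z = 1.
~y = ~0 = 6
~z = ~1 = 0
~y <-> ~z = 6 <-> 0 = 0
x | x = 0 | 0 = 0
~y = ~0 = 6
(x | x) | ~y = 0 | 6 = 6
~z = ~1 = 0
z <-> ~z = 1 <-> 0 = 0
((x | x) | ~y) & (z <-> ~z) = 6 & 0 = 0
(~y <-> ~z) -> (((x | x) | ~y) & (z <-> ~z)) = 0 -> 0 = 6
x | x = 0 | 0 = 0
~y = ~0 = 6
(x | x) | ~y = 0 | 6 = 6
~z = ~1 = 0
z <-> ~z = 1 <-> 0 = 0
((x | x) | ~y) & (z <-> ~z) = 6 & 0 = 0
(((x | x) | ~y) & (z <-> ~z)) -> z = 0 -> 1 = 6
~y = ~0 = 6
~~y = ~6 = 0
~z = ~1 = 0
~~y <-> ~z = 0 <-> 0 = 6
(~~y <-> ~z) -> z = 6 -> 1 = 1
((((x | x) | ~y) & (z <-> ~z)) -> z) -> ((~~y <-> ~z) -> z) = 6 -> 1 = 1
((~y <-> ~z) -> (((x | x) | ~y) & (z <-> ~z))) -> (((((x | x) | ~y) & (z <-> ~z)) -> z) -> ((~~y <-> ~z) -> z)) = 6 -> 1 = 1
This gives 1 ≠ 6.

No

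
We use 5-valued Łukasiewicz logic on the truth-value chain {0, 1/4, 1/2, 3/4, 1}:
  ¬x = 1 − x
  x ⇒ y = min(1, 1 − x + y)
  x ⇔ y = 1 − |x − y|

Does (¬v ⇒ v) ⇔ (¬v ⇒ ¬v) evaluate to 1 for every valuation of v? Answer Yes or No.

Counterexample: take v = 0.
¬v = ¬0 = 1
¬v ⇒ v = 1 ⇒ 0 = 0
¬v = ¬0 = 1
¬v = ¬0 = 1
¬v ⇒ ¬v = 1 ⇒ 1 = 1
(¬v ⇒ v) ⇔ (¬v ⇒ ¬v) = 0 ⇔ 1 = 0
This gives 0 ≠ 1.

No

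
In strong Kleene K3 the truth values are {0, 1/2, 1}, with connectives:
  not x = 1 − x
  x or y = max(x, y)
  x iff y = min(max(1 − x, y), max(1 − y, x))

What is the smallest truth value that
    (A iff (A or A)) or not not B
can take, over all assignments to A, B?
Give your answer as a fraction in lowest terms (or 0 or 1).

Take A = 1/2, B = 0:
A or A = 1/2 or 1/2 = 1/2
A iff (A or A) = 1/2 iff 1/2 = 1/2
not B = not 0 = 1
not not B = not 1 = 0
(A iff (A or A)) or not not B = 1/2 or 0 = 1/2
No assignment yields a value below 1/2, so this is the minimum.

1/2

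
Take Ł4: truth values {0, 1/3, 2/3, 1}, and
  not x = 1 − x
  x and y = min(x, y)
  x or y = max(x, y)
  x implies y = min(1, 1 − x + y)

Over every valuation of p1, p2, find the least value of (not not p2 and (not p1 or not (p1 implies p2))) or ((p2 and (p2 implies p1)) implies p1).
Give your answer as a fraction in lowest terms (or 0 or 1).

2/3

Take p1 = 0, p2 = 1/3:
not p2 = not 1/3 = 2/3
not not p2 = not 2/3 = 1/3
not p1 = not 0 = 1
p1 implies p2 = 0 implies 1/3 = 1
not (p1 implies p2) = not 1 = 0
not p1 or not (p1 implies p2) = 1 or 0 = 1
not not p2 and (not p1 or not (p1 implies p2)) = 1/3 and 1 = 1/3
p2 implies p1 = 1/3 implies 0 = 2/3
p2 and (p2 implies p1) = 1/3 and 2/3 = 1/3
(p2 and (p2 implies p1)) implies p1 = 1/3 implies 0 = 2/3
(not not p2 and (not p1 or not (p1 implies p2))) or ((p2 and (p2 implies p1)) implies p1) = 1/3 or 2/3 = 2/3
No assignment yields a value below 2/3, so this is the minimum.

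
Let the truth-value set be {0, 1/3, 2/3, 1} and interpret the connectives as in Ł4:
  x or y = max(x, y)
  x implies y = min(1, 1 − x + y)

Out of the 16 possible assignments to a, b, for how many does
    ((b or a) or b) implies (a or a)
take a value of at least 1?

a = 0, b = 0 ↦ 1  ≥
a = 0, b = 1/3 ↦ 2/3  <
a = 0, b = 2/3 ↦ 1/3  <
a = 0, b = 1 ↦ 0  <
a = 1/3, b = 0 ↦ 1  ≥
a = 1/3, b = 1/3 ↦ 1  ≥
a = 1/3, b = 2/3 ↦ 2/3  <
a = 1/3, b = 1 ↦ 1/3  <
a = 2/3, b = 0 ↦ 1  ≥
a = 2/3, b = 1/3 ↦ 1  ≥
a = 2/3, b = 2/3 ↦ 1  ≥
a = 2/3, b = 1 ↦ 2/3  <
a = 1, b = 0 ↦ 1  ≥
a = 1, b = 1/3 ↦ 1  ≥
a = 1, b = 2/3 ↦ 1  ≥
a = 1, b = 1 ↦ 1  ≥
So 10 of the 16 assignments meet the threshold.

10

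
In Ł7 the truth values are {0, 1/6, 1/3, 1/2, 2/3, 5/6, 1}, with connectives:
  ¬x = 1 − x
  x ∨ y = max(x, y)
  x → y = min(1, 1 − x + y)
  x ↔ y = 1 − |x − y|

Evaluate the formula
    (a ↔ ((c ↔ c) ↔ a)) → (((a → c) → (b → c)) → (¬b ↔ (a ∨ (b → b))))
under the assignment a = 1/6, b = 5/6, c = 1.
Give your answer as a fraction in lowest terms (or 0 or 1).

c ↔ c = 1 ↔ 1 = 1
(c ↔ c) ↔ a = 1 ↔ 1/6 = 1/6
a ↔ ((c ↔ c) ↔ a) = 1/6 ↔ 1/6 = 1
a → c = 1/6 → 1 = 1
b → c = 5/6 → 1 = 1
(a → c) → (b → c) = 1 → 1 = 1
¬b = ¬5/6 = 1/6
b → b = 5/6 → 5/6 = 1
a ∨ (b → b) = 1/6 ∨ 1 = 1
¬b ↔ (a ∨ (b → b)) = 1/6 ↔ 1 = 1/6
((a → c) → (b → c)) → (¬b ↔ (a ∨ (b → b))) = 1 → 1/6 = 1/6
(a ↔ ((c ↔ c) ↔ a)) → (((a → c) → (b → c)) → (¬b ↔ (a ∨ (b → b)))) = 1 → 1/6 = 1/6

1/6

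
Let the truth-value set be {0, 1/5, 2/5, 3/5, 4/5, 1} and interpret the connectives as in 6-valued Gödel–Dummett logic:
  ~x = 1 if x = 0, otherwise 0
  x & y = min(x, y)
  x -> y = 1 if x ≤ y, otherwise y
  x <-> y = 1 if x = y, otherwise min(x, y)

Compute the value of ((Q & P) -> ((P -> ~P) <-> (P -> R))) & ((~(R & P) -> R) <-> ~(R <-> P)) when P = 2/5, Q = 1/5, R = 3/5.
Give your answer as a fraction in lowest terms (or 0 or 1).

Q & P = 1/5 & 2/5 = 1/5
~P = ~2/5 = 0
P -> ~P = 2/5 -> 0 = 0
P -> R = 2/5 -> 3/5 = 1
(P -> ~P) <-> (P -> R) = 0 <-> 1 = 0
(Q & P) -> ((P -> ~P) <-> (P -> R)) = 1/5 -> 0 = 0
R & P = 3/5 & 2/5 = 2/5
~(R & P) = ~2/5 = 0
~(R & P) -> R = 0 -> 3/5 = 1
R <-> P = 3/5 <-> 2/5 = 2/5
~(R <-> P) = ~2/5 = 0
(~(R & P) -> R) <-> ~(R <-> P) = 1 <-> 0 = 0
((Q & P) -> ((P -> ~P) <-> (P -> R))) & ((~(R & P) -> R) <-> ~(R <-> P)) = 0 & 0 = 0

0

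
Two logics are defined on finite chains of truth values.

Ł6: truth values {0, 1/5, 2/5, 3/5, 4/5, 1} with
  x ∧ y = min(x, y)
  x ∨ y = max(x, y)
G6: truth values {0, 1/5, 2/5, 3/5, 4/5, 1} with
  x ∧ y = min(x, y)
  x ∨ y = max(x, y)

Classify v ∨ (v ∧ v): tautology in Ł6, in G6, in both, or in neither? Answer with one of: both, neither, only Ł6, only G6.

In Ł6: at v = 0 the value is 0 — not a tautology.
In G6: at v = 0 the value is 0 — not a tautology.

neither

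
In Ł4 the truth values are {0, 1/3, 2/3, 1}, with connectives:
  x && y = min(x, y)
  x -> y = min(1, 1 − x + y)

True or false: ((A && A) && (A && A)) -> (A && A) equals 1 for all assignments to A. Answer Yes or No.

A = 0 ↦ 1
A = 1/3 ↦ 1
A = 2/3 ↦ 1
A = 1 ↦ 1
Every assignment gives a value ≥ 1.

Yes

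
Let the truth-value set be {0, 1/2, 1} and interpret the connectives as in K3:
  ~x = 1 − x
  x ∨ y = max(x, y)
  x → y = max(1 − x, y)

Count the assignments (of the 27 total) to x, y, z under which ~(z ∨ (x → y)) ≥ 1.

value 1: 1 assignment (counts)
value 1/2: 7 assignments
value 0: 19 assignments
So 1 of the 27 assignments meets the threshold.

1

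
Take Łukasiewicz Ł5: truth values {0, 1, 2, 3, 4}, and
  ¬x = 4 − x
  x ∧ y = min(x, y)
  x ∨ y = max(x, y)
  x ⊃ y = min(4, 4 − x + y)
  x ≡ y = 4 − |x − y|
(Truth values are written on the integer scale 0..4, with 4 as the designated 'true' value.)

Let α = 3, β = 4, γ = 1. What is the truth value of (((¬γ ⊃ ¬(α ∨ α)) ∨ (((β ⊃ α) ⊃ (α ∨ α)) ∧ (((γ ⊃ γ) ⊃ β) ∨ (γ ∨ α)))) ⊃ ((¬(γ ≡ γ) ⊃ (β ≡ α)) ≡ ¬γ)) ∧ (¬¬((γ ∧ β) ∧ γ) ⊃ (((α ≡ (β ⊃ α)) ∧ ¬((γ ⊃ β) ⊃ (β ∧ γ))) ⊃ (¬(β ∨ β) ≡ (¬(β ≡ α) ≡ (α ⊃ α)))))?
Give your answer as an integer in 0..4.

¬γ = ¬1 = 3
α ∨ α = 3 ∨ 3 = 3
¬(α ∨ α) = ¬3 = 1
¬γ ⊃ ¬(α ∨ α) = 3 ⊃ 1 = 2
β ⊃ α = 4 ⊃ 3 = 3
α ∨ α = 3 ∨ 3 = 3
(β ⊃ α) ⊃ (α ∨ α) = 3 ⊃ 3 = 4
γ ⊃ γ = 1 ⊃ 1 = 4
(γ ⊃ γ) ⊃ β = 4 ⊃ 4 = 4
γ ∨ α = 1 ∨ 3 = 3
((γ ⊃ γ) ⊃ β) ∨ (γ ∨ α) = 4 ∨ 3 = 4
((β ⊃ α) ⊃ (α ∨ α)) ∧ (((γ ⊃ γ) ⊃ β) ∨ (γ ∨ α)) = 4 ∧ 4 = 4
(¬γ ⊃ ¬(α ∨ α)) ∨ (((β ⊃ α) ⊃ (α ∨ α)) ∧ (((γ ⊃ γ) ⊃ β) ∨ (γ ∨ α))) = 2 ∨ 4 = 4
γ ≡ γ = 1 ≡ 1 = 4
¬(γ ≡ γ) = ¬4 = 0
β ≡ α = 4 ≡ 3 = 3
¬(γ ≡ γ) ⊃ (β ≡ α) = 0 ⊃ 3 = 4
¬γ = ¬1 = 3
(¬(γ ≡ γ) ⊃ (β ≡ α)) ≡ ¬γ = 4 ≡ 3 = 3
((¬γ ⊃ ¬(α ∨ α)) ∨ (((β ⊃ α) ⊃ (α ∨ α)) ∧ (((γ ⊃ γ) ⊃ β) ∨ (γ ∨ α)))) ⊃ ((¬(γ ≡ γ) ⊃ (β ≡ α)) ≡ ¬γ) = 4 ⊃ 3 = 3
γ ∧ β = 1 ∧ 4 = 1
(γ ∧ β) ∧ γ = 1 ∧ 1 = 1
¬((γ ∧ β) ∧ γ) = ¬1 = 3
¬¬((γ ∧ β) ∧ γ) = ¬3 = 1
β ⊃ α = 4 ⊃ 3 = 3
α ≡ (β ⊃ α) = 3 ≡ 3 = 4
γ ⊃ β = 1 ⊃ 4 = 4
β ∧ γ = 4 ∧ 1 = 1
(γ ⊃ β) ⊃ (β ∧ γ) = 4 ⊃ 1 = 1
¬((γ ⊃ β) ⊃ (β ∧ γ)) = ¬1 = 3
(α ≡ (β ⊃ α)) ∧ ¬((γ ⊃ β) ⊃ (β ∧ γ)) = 4 ∧ 3 = 3
β ∨ β = 4 ∨ 4 = 4
¬(β ∨ β) = ¬4 = 0
β ≡ α = 4 ≡ 3 = 3
¬(β ≡ α) = ¬3 = 1
α ⊃ α = 3 ⊃ 3 = 4
¬(β ≡ α) ≡ (α ⊃ α) = 1 ≡ 4 = 1
¬(β ∨ β) ≡ (¬(β ≡ α) ≡ (α ⊃ α)) = 0 ≡ 1 = 3
((α ≡ (β ⊃ α)) ∧ ¬((γ ⊃ β) ⊃ (β ∧ γ))) ⊃ (¬(β ∨ β) ≡ (¬(β ≡ α) ≡ (α ⊃ α))) = 3 ⊃ 3 = 4
¬¬((γ ∧ β) ∧ γ) ⊃ (((α ≡ (β ⊃ α)) ∧ ¬((γ ⊃ β) ⊃ (β ∧ γ))) ⊃ (¬(β ∨ β) ≡ (¬(β ≡ α) ≡ (α ⊃ α)))) = 1 ⊃ 4 = 4
(((¬γ ⊃ ¬(α ∨ α)) ∨ (((β ⊃ α) ⊃ (α ∨ α)) ∧ (((γ ⊃ γ) ⊃ β) ∨ (γ ∨ α)))) ⊃ ((¬(γ ≡ γ) ⊃ (β ≡ α)) ≡ ¬γ)) ∧ (¬¬((γ ∧ β) ∧ γ) ⊃ (((α ≡ (β ⊃ α)) ∧ ¬((γ ⊃ β) ⊃ (β ∧ γ))) ⊃ (¬(β ∨ β) ≡ (¬(β ≡ α) ≡ (α ⊃ α))))) = 3 ∧ 4 = 3

3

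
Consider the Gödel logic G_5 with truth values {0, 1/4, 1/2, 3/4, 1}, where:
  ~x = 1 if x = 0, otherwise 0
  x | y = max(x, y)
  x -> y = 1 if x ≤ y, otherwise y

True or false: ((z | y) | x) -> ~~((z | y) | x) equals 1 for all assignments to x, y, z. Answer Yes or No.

At x = 3/4, y = 1, z = 0, for instance:
z | y = 0 | 1 = 1
(z | y) | x = 1 | 3/4 = 1
~((z | y) | x) = ~1 = 0
~~((z | y) | x) = ~0 = 1
((z | y) | x) -> ~~((z | y) | x) = 1 -> 1 = 1
and checking the remaining 124 assignments likewise gives ≥ 1 in every case.

Yes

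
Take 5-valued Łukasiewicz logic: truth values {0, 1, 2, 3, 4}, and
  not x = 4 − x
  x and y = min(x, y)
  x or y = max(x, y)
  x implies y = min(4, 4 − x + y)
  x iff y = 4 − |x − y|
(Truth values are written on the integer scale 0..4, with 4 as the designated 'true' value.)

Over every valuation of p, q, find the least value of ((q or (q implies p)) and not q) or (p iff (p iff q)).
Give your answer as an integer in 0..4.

2

Take p = 0, q = 2:
q implies p = 2 implies 0 = 2
q or (q implies p) = 2 or 2 = 2
not q = not 2 = 2
(q or (q implies p)) and not q = 2 and 2 = 2
p iff q = 0 iff 2 = 2
p iff (p iff q) = 0 iff 2 = 2
((q or (q implies p)) and not q) or (p iff (p iff q)) = 2 or 2 = 2
No assignment yields a value below 2, so this is the minimum.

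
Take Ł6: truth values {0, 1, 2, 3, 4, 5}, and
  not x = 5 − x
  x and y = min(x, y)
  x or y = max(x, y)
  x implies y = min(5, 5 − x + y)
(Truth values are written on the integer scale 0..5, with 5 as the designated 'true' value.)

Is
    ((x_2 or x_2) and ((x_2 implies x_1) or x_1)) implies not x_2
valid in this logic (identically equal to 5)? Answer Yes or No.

Counterexample: take x_1 = 1, x_2 = 3.
x_2 or x_2 = 3 or 3 = 3
x_2 implies x_1 = 3 implies 1 = 3
(x_2 implies x_1) or x_1 = 3 or 1 = 3
(x_2 or x_2) and ((x_2 implies x_1) or x_1) = 3 and 3 = 3
not x_2 = not 3 = 2
((x_2 or x_2) and ((x_2 implies x_1) or x_1)) implies not x_2 = 3 implies 2 = 4
This gives 4 ≠ 5.

No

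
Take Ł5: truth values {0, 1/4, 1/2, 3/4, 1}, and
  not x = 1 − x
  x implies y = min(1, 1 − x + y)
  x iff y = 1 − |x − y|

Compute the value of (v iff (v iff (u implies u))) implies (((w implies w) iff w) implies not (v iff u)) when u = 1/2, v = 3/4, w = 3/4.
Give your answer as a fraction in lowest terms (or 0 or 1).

u implies u = 1/2 implies 1/2 = 1
v iff (u implies u) = 3/4 iff 1 = 3/4
v iff (v iff (u implies u)) = 3/4 iff 3/4 = 1
w implies w = 3/4 implies 3/4 = 1
(w implies w) iff w = 1 iff 3/4 = 3/4
v iff u = 3/4 iff 1/2 = 3/4
not (v iff u) = not 3/4 = 1/4
((w implies w) iff w) implies not (v iff u) = 3/4 implies 1/4 = 1/2
(v iff (v iff (u implies u))) implies (((w implies w) iff w) implies not (v iff u)) = 1 implies 1/2 = 1/2

1/2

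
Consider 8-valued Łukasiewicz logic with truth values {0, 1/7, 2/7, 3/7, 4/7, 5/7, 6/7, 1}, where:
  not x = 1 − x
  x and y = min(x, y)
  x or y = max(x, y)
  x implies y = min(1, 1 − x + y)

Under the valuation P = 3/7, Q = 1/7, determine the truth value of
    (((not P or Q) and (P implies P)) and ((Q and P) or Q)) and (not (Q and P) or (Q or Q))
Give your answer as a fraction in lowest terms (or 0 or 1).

not P = not 3/7 = 4/7
not P or Q = 4/7 or 1/7 = 4/7
P implies P = 3/7 implies 3/7 = 1
(not P or Q) and (P implies P) = 4/7 and 1 = 4/7
Q and P = 1/7 and 3/7 = 1/7
(Q and P) or Q = 1/7 or 1/7 = 1/7
((not P or Q) and (P implies P)) and ((Q and P) or Q) = 4/7 and 1/7 = 1/7
Q and P = 1/7 and 3/7 = 1/7
not (Q and P) = not 1/7 = 6/7
Q or Q = 1/7 or 1/7 = 1/7
not (Q and P) or (Q or Q) = 6/7 or 1/7 = 6/7
(((not P or Q) and (P implies P)) and ((Q and P) or Q)) and (not (Q and P) or (Q or Q)) = 1/7 and 6/7 = 1/7

1/7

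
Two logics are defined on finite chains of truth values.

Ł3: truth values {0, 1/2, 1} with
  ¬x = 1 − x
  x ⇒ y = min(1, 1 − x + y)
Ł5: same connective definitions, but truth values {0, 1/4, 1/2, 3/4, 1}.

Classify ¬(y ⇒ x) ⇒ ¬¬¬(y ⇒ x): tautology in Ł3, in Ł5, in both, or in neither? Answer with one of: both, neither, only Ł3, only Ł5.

both

In Ł3: every assignment gives 1 — tautology.
In Ł5: every assignment gives 1 — tautology.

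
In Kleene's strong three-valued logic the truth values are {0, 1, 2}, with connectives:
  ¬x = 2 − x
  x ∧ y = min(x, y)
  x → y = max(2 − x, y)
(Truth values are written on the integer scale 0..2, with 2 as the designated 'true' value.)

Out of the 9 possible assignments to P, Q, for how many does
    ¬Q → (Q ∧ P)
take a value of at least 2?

P = 0, Q = 0 ↦ 0  <
P = 0, Q = 1 ↦ 1  <
P = 0, Q = 2 ↦ 2  ≥
P = 1, Q = 0 ↦ 0  <
P = 1, Q = 1 ↦ 1  <
P = 1, Q = 2 ↦ 2  ≥
P = 2, Q = 0 ↦ 0  <
P = 2, Q = 1 ↦ 1  <
P = 2, Q = 2 ↦ 2  ≥
So 3 of the 9 assignments meet the threshold.

3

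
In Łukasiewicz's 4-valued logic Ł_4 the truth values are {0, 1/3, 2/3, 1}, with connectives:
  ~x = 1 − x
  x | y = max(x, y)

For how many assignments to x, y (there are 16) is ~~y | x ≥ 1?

7

x = 0, y = 0 ↦ 0  <
x = 0, y = 1/3 ↦ 1/3  <
x = 0, y = 2/3 ↦ 2/3  <
x = 0, y = 1 ↦ 1  ≥
x = 1/3, y = 0 ↦ 1/3  <
x = 1/3, y = 1/3 ↦ 1/3  <
x = 1/3, y = 2/3 ↦ 2/3  <
x = 1/3, y = 1 ↦ 1  ≥
x = 2/3, y = 0 ↦ 2/3  <
x = 2/3, y = 1/3 ↦ 2/3  <
x = 2/3, y = 2/3 ↦ 2/3  <
x = 2/3, y = 1 ↦ 1  ≥
x = 1, y = 0 ↦ 1  ≥
x = 1, y = 1/3 ↦ 1  ≥
x = 1, y = 2/3 ↦ 1  ≥
x = 1, y = 1 ↦ 1  ≥
So 7 of the 16 assignments meet the threshold.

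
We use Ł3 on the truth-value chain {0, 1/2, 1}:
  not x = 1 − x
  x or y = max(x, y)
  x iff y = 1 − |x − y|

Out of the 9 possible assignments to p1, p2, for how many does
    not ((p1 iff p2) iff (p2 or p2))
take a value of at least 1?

p1 = 0, p2 = 0 ↦ 1  ≥
p1 = 0, p2 = 1/2 ↦ 0  <
p1 = 0, p2 = 1 ↦ 1  ≥
p1 = 1/2, p2 = 0 ↦ 1/2  <
p1 = 1/2, p2 = 1/2 ↦ 1/2  <
p1 = 1/2, p2 = 1 ↦ 1/2  <
p1 = 1, p2 = 0 ↦ 0  <
p1 = 1, p2 = 1/2 ↦ 0  <
p1 = 1, p2 = 1 ↦ 0  <
So 2 of the 9 assignments meet the threshold.

2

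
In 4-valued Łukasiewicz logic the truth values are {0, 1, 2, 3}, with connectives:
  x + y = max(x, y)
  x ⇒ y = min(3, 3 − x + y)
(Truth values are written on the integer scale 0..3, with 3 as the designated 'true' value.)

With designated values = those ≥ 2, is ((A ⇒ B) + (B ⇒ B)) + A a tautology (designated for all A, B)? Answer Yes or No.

A = 0, B = 0 ↦ 3
A = 0, B = 1 ↦ 3
A = 0, B = 2 ↦ 3
A = 0, B = 3 ↦ 3
A = 1, B = 0 ↦ 3
A = 1, B = 1 ↦ 3
A = 1, B = 2 ↦ 3
A = 1, B = 3 ↦ 3
A = 2, B = 0 ↦ 3
A = 2, B = 1 ↦ 3
A = 2, B = 2 ↦ 3
A = 2, B = 3 ↦ 3
A = 3, B = 0 ↦ 3
A = 3, B = 1 ↦ 3
A = 3, B = 2 ↦ 3
A = 3, B = 3 ↦ 3
Every assignment gives a value ≥ 2.

Yes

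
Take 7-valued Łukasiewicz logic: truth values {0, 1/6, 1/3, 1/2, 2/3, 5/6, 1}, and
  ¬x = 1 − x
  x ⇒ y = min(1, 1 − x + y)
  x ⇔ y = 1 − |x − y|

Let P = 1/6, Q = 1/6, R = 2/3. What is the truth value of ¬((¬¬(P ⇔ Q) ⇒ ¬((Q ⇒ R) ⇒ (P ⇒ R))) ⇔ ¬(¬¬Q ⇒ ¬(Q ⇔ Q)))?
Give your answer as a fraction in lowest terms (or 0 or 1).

P ⇔ Q = 1/6 ⇔ 1/6 = 1
¬(P ⇔ Q) = ¬1 = 0
¬¬(P ⇔ Q) = ¬0 = 1
Q ⇒ R = 1/6 ⇒ 2/3 = 1
P ⇒ R = 1/6 ⇒ 2/3 = 1
(Q ⇒ R) ⇒ (P ⇒ R) = 1 ⇒ 1 = 1
¬((Q ⇒ R) ⇒ (P ⇒ R)) = ¬1 = 0
¬¬(P ⇔ Q) ⇒ ¬((Q ⇒ R) ⇒ (P ⇒ R)) = 1 ⇒ 0 = 0
¬Q = ¬1/6 = 5/6
¬¬Q = ¬5/6 = 1/6
Q ⇔ Q = 1/6 ⇔ 1/6 = 1
¬(Q ⇔ Q) = ¬1 = 0
¬¬Q ⇒ ¬(Q ⇔ Q) = 1/6 ⇒ 0 = 5/6
¬(¬¬Q ⇒ ¬(Q ⇔ Q)) = ¬5/6 = 1/6
(¬¬(P ⇔ Q) ⇒ ¬((Q ⇒ R) ⇒ (P ⇒ R))) ⇔ ¬(¬¬Q ⇒ ¬(Q ⇔ Q)) = 0 ⇔ 1/6 = 5/6
¬((¬¬(P ⇔ Q) ⇒ ¬((Q ⇒ R) ⇒ (P ⇒ R))) ⇔ ¬(¬¬Q ⇒ ¬(Q ⇔ Q))) = ¬5/6 = 1/6

1/6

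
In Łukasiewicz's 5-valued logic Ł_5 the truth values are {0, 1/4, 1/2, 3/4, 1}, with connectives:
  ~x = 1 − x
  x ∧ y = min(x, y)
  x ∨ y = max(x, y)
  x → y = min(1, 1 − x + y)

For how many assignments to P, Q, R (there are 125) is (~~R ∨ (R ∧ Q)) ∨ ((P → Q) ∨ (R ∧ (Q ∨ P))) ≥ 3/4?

107

value 1: 85 assignments (counts)
value 3/4: 22 assignments (counts)
value 1/2: 12 assignments
value 1/4: 5 assignments
value 0: 1 assignment
So 107 of the 125 assignments meet the threshold.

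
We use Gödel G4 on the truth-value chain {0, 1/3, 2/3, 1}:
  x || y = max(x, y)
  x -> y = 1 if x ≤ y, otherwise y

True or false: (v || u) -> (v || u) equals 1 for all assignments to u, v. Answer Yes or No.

Yes

u = 0, v = 0 ↦ 1
u = 0, v = 1/3 ↦ 1
u = 0, v = 2/3 ↦ 1
u = 0, v = 1 ↦ 1
u = 1/3, v = 0 ↦ 1
u = 1/3, v = 1/3 ↦ 1
u = 1/3, v = 2/3 ↦ 1
u = 1/3, v = 1 ↦ 1
u = 2/3, v = 0 ↦ 1
u = 2/3, v = 1/3 ↦ 1
u = 2/3, v = 2/3 ↦ 1
u = 2/3, v = 1 ↦ 1
u = 1, v = 0 ↦ 1
u = 1, v = 1/3 ↦ 1
u = 1, v = 2/3 ↦ 1
u = 1, v = 1 ↦ 1
Every assignment gives a value ≥ 1.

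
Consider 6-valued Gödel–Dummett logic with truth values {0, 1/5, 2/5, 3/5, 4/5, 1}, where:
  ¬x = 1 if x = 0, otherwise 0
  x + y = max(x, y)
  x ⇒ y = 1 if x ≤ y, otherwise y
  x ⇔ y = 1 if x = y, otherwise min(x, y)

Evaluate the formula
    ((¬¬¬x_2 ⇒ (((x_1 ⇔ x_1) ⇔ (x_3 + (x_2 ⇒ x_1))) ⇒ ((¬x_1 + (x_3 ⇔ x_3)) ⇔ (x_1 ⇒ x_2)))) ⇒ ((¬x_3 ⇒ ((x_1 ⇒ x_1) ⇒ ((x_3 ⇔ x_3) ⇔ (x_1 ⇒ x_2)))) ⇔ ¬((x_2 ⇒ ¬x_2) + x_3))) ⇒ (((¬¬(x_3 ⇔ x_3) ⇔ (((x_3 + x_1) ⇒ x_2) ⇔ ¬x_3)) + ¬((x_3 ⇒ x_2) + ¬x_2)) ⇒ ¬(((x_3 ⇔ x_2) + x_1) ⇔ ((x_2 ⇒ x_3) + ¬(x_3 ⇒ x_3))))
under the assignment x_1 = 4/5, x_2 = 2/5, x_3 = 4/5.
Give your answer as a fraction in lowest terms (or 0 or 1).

1

¬x_2 = ¬2/5 = 0
¬¬x_2 = ¬0 = 1
¬¬¬x_2 = ¬1 = 0
x_1 ⇔ x_1 = 4/5 ⇔ 4/5 = 1
x_2 ⇒ x_1 = 2/5 ⇒ 4/5 = 1
x_3 + (x_2 ⇒ x_1) = 4/5 + 1 = 1
(x_1 ⇔ x_1) ⇔ (x_3 + (x_2 ⇒ x_1)) = 1 ⇔ 1 = 1
¬x_1 = ¬4/5 = 0
x_3 ⇔ x_3 = 4/5 ⇔ 4/5 = 1
¬x_1 + (x_3 ⇔ x_3) = 0 + 1 = 1
x_1 ⇒ x_2 = 4/5 ⇒ 2/5 = 2/5
(¬x_1 + (x_3 ⇔ x_3)) ⇔ (x_1 ⇒ x_2) = 1 ⇔ 2/5 = 2/5
((x_1 ⇔ x_1) ⇔ (x_3 + (x_2 ⇒ x_1))) ⇒ ((¬x_1 + (x_3 ⇔ x_3)) ⇔ (x_1 ⇒ x_2)) = 1 ⇒ 2/5 = 2/5
¬¬¬x_2 ⇒ (((x_1 ⇔ x_1) ⇔ (x_3 + (x_2 ⇒ x_1))) ⇒ ((¬x_1 + (x_3 ⇔ x_3)) ⇔ (x_1 ⇒ x_2))) = 0 ⇒ 2/5 = 1
¬x_3 = ¬4/5 = 0
x_1 ⇒ x_1 = 4/5 ⇒ 4/5 = 1
x_3 ⇔ x_3 = 4/5 ⇔ 4/5 = 1
x_1 ⇒ x_2 = 4/5 ⇒ 2/5 = 2/5
(x_3 ⇔ x_3) ⇔ (x_1 ⇒ x_2) = 1 ⇔ 2/5 = 2/5
(x_1 ⇒ x_1) ⇒ ((x_3 ⇔ x_3) ⇔ (x_1 ⇒ x_2)) = 1 ⇒ 2/5 = 2/5
¬x_3 ⇒ ((x_1 ⇒ x_1) ⇒ ((x_3 ⇔ x_3) ⇔ (x_1 ⇒ x_2))) = 0 ⇒ 2/5 = 1
¬x_2 = ¬2/5 = 0
x_2 ⇒ ¬x_2 = 2/5 ⇒ 0 = 0
(x_2 ⇒ ¬x_2) + x_3 = 0 + 4/5 = 4/5
¬((x_2 ⇒ ¬x_2) + x_3) = ¬4/5 = 0
(¬x_3 ⇒ ((x_1 ⇒ x_1) ⇒ ((x_3 ⇔ x_3) ⇔ (x_1 ⇒ x_2)))) ⇔ ¬((x_2 ⇒ ¬x_2) + x_3) = 1 ⇔ 0 = 0
(¬¬¬x_2 ⇒ (((x_1 ⇔ x_1) ⇔ (x_3 + (x_2 ⇒ x_1))) ⇒ ((¬x_1 + (x_3 ⇔ x_3)) ⇔ (x_1 ⇒ x_2)))) ⇒ ((¬x_3 ⇒ ((x_1 ⇒ x_1) ⇒ ((x_3 ⇔ x_3) ⇔ (x_1 ⇒ x_2)))) ⇔ ¬((x_2 ⇒ ¬x_2) + x_3)) = 1 ⇒ 0 = 0
x_3 ⇔ x_3 = 4/5 ⇔ 4/5 = 1
¬(x_3 ⇔ x_3) = ¬1 = 0
¬¬(x_3 ⇔ x_3) = ¬0 = 1
x_3 + x_1 = 4/5 + 4/5 = 4/5
(x_3 + x_1) ⇒ x_2 = 4/5 ⇒ 2/5 = 2/5
¬x_3 = ¬4/5 = 0
((x_3 + x_1) ⇒ x_2) ⇔ ¬x_3 = 2/5 ⇔ 0 = 0
¬¬(x_3 ⇔ x_3) ⇔ (((x_3 + x_1) ⇒ x_2) ⇔ ¬x_3) = 1 ⇔ 0 = 0
x_3 ⇒ x_2 = 4/5 ⇒ 2/5 = 2/5
¬x_2 = ¬2/5 = 0
(x_3 ⇒ x_2) + ¬x_2 = 2/5 + 0 = 2/5
¬((x_3 ⇒ x_2) + ¬x_2) = ¬2/5 = 0
(¬¬(x_3 ⇔ x_3) ⇔ (((x_3 + x_1) ⇒ x_2) ⇔ ¬x_3)) + ¬((x_3 ⇒ x_2) + ¬x_2) = 0 + 0 = 0
x_3 ⇔ x_2 = 4/5 ⇔ 2/5 = 2/5
(x_3 ⇔ x_2) + x_1 = 2/5 + 4/5 = 4/5
x_2 ⇒ x_3 = 2/5 ⇒ 4/5 = 1
x_3 ⇒ x_3 = 4/5 ⇒ 4/5 = 1
¬(x_3 ⇒ x_3) = ¬1 = 0
(x_2 ⇒ x_3) + ¬(x_3 ⇒ x_3) = 1 + 0 = 1
((x_3 ⇔ x_2) + x_1) ⇔ ((x_2 ⇒ x_3) + ¬(x_3 ⇒ x_3)) = 4/5 ⇔ 1 = 4/5
¬(((x_3 ⇔ x_2) + x_1) ⇔ ((x_2 ⇒ x_3) + ¬(x_3 ⇒ x_3))) = ¬4/5 = 0
((¬¬(x_3 ⇔ x_3) ⇔ (((x_3 + x_1) ⇒ x_2) ⇔ ¬x_3)) + ¬((x_3 ⇒ x_2) + ¬x_2)) ⇒ ¬(((x_3 ⇔ x_2) + x_1) ⇔ ((x_2 ⇒ x_3) + ¬(x_3 ⇒ x_3))) = 0 ⇒ 0 = 1
((¬¬¬x_2 ⇒ (((x_1 ⇔ x_1) ⇔ (x_3 + (x_2 ⇒ x_1))) ⇒ ((¬x_1 + (x_3 ⇔ x_3)) ⇔ (x_1 ⇒ x_2)))) ⇒ ((¬x_3 ⇒ ((x_1 ⇒ x_1) ⇒ ((x_3 ⇔ x_3) ⇔ (x_1 ⇒ x_2)))) ⇔ ¬((x_2 ⇒ ¬x_2) + x_3))) ⇒ (((¬¬(x_3 ⇔ x_3) ⇔ (((x_3 + x_1) ⇒ x_2) ⇔ ¬x_3)) + ¬((x_3 ⇒ x_2) + ¬x_2)) ⇒ ¬(((x_3 ⇔ x_2) + x_1) ⇔ ((x_2 ⇒ x_3) + ¬(x_3 ⇒ x_3)))) = 0 ⇒ 1 = 1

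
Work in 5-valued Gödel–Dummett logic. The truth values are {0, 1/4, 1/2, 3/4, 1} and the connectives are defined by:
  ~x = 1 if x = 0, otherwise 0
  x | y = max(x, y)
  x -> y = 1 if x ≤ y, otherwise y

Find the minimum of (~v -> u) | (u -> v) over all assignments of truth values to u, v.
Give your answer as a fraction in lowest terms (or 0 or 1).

Take u = 1/4, v = 0:
~v = ~0 = 1
~v -> u = 1 -> 1/4 = 1/4
u -> v = 1/4 -> 0 = 0
(~v -> u) | (u -> v) = 1/4 | 0 = 1/4
No assignment yields a value below 1/4, so this is the minimum.

1/4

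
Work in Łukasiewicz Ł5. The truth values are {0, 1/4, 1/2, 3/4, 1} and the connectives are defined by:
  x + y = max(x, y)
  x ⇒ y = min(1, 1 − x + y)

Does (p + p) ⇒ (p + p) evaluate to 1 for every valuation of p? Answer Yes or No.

p = 0 ↦ 1
p = 1/4 ↦ 1
p = 1/2 ↦ 1
p = 3/4 ↦ 1
p = 1 ↦ 1
Every assignment gives a value ≥ 1.

Yes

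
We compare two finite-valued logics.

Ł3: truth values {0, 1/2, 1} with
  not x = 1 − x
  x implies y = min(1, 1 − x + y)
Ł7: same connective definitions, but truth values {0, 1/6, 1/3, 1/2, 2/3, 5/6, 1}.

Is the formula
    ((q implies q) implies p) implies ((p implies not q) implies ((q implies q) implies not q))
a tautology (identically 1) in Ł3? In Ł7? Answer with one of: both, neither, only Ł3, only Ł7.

both

In Ł3: every assignment gives 1 — tautology.
In Ł7: every assignment gives 1 — tautology.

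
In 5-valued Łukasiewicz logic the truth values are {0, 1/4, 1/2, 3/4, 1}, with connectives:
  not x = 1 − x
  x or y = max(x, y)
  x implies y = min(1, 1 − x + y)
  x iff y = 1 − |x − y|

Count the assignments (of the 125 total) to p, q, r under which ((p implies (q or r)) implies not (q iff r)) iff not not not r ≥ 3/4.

value 1: 44 assignments (counts)
value 3/4: 39 assignments (counts)
value 1/2: 25 assignments
value 1/4: 11 assignments
value 0: 6 assignments
So 83 of the 125 assignments meet the threshold.

83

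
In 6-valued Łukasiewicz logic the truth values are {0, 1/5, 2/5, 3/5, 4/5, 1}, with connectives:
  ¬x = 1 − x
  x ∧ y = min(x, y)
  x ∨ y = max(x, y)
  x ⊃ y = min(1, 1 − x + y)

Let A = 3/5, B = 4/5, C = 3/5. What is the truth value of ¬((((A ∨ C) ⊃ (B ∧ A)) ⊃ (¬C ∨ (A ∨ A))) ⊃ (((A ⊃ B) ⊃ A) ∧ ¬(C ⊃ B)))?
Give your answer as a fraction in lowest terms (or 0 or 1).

3/5

A ∨ C = 3/5 ∨ 3/5 = 3/5
B ∧ A = 4/5 ∧ 3/5 = 3/5
(A ∨ C) ⊃ (B ∧ A) = 3/5 ⊃ 3/5 = 1
¬C = ¬3/5 = 2/5
A ∨ A = 3/5 ∨ 3/5 = 3/5
¬C ∨ (A ∨ A) = 2/5 ∨ 3/5 = 3/5
((A ∨ C) ⊃ (B ∧ A)) ⊃ (¬C ∨ (A ∨ A)) = 1 ⊃ 3/5 = 3/5
A ⊃ B = 3/5 ⊃ 4/5 = 1
(A ⊃ B) ⊃ A = 1 ⊃ 3/5 = 3/5
C ⊃ B = 3/5 ⊃ 4/5 = 1
¬(C ⊃ B) = ¬1 = 0
((A ⊃ B) ⊃ A) ∧ ¬(C ⊃ B) = 3/5 ∧ 0 = 0
(((A ∨ C) ⊃ (B ∧ A)) ⊃ (¬C ∨ (A ∨ A))) ⊃ (((A ⊃ B) ⊃ A) ∧ ¬(C ⊃ B)) = 3/5 ⊃ 0 = 2/5
¬((((A ∨ C) ⊃ (B ∧ A)) ⊃ (¬C ∨ (A ∨ A))) ⊃ (((A ⊃ B) ⊃ A) ∧ ¬(C ⊃ B))) = ¬2/5 = 3/5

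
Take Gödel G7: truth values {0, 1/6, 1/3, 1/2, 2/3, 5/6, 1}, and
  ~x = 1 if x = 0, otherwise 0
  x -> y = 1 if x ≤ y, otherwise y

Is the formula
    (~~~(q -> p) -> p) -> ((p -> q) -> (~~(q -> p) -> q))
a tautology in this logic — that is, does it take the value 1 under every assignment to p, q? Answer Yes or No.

Counterexample: take p = 0, q = 0.
q -> p = 0 -> 0 = 1
~(q -> p) = ~1 = 0
~~(q -> p) = ~0 = 1
~~~(q -> p) = ~1 = 0
~~~(q -> p) -> p = 0 -> 0 = 1
p -> q = 0 -> 0 = 1
q -> p = 0 -> 0 = 1
~(q -> p) = ~1 = 0
~~(q -> p) = ~0 = 1
~~(q -> p) -> q = 1 -> 0 = 0
(p -> q) -> (~~(q -> p) -> q) = 1 -> 0 = 0
(~~~(q -> p) -> p) -> ((p -> q) -> (~~(q -> p) -> q)) = 1 -> 0 = 0
This gives 0 ≠ 1.

No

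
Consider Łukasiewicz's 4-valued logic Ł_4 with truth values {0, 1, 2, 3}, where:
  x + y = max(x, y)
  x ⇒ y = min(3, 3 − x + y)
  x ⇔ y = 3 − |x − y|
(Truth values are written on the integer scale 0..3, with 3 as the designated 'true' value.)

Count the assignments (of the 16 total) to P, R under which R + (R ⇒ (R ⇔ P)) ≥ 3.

P = 0, R = 0 ↦ 3  ≥
P = 0, R = 1 ↦ 3  ≥
P = 0, R = 2 ↦ 2  <
P = 0, R = 3 ↦ 3  ≥
P = 1, R = 0 ↦ 3  ≥
P = 1, R = 1 ↦ 3  ≥
P = 1, R = 2 ↦ 3  ≥
P = 1, R = 3 ↦ 3  ≥
P = 2, R = 0 ↦ 3  ≥
P = 2, R = 1 ↦ 3  ≥
P = 2, R = 2 ↦ 3  ≥
P = 2, R = 3 ↦ 3  ≥
P = 3, R = 0 ↦ 3  ≥
P = 3, R = 1 ↦ 3  ≥
P = 3, R = 2 ↦ 3  ≥
P = 3, R = 3 ↦ 3  ≥
So 15 of the 16 assignments meet the threshold.

15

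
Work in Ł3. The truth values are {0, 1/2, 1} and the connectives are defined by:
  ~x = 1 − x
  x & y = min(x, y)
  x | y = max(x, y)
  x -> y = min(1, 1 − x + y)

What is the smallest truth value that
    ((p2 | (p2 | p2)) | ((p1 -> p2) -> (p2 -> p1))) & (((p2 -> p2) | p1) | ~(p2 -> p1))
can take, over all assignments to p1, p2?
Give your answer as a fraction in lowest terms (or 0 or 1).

Take p1 = 0, p2 = 1/2:
p2 | p2 = 1/2 | 1/2 = 1/2
p2 | (p2 | p2) = 1/2 | 1/2 = 1/2
p1 -> p2 = 0 -> 1/2 = 1
p2 -> p1 = 1/2 -> 0 = 1/2
(p1 -> p2) -> (p2 -> p1) = 1 -> 1/2 = 1/2
(p2 | (p2 | p2)) | ((p1 -> p2) -> (p2 -> p1)) = 1/2 | 1/2 = 1/2
p2 -> p2 = 1/2 -> 1/2 = 1
(p2 -> p2) | p1 = 1 | 0 = 1
p2 -> p1 = 1/2 -> 0 = 1/2
~(p2 -> p1) = ~1/2 = 1/2
((p2 -> p2) | p1) | ~(p2 -> p1) = 1 | 1/2 = 1
((p2 | (p2 | p2)) | ((p1 -> p2) -> (p2 -> p1))) & (((p2 -> p2) | p1) | ~(p2 -> p1)) = 1/2 & 1 = 1/2
No assignment yields a value below 1/2, so this is the minimum.

1/2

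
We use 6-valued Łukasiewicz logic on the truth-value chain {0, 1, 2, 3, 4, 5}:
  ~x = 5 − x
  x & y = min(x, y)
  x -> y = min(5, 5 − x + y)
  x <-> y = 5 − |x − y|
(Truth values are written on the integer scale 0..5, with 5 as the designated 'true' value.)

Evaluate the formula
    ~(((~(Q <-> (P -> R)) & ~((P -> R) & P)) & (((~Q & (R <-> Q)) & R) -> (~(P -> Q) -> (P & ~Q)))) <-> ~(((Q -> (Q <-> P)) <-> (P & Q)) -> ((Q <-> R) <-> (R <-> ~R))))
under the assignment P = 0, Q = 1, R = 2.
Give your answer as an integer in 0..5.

4

P -> R = 0 -> 2 = 5
Q <-> (P -> R) = 1 <-> 5 = 1
~(Q <-> (P -> R)) = ~1 = 4
P -> R = 0 -> 2 = 5
(P -> R) & P = 5 & 0 = 0
~((P -> R) & P) = ~0 = 5
~(Q <-> (P -> R)) & ~((P -> R) & P) = 4 & 5 = 4
~Q = ~1 = 4
R <-> Q = 2 <-> 1 = 4
~Q & (R <-> Q) = 4 & 4 = 4
(~Q & (R <-> Q)) & R = 4 & 2 = 2
P -> Q = 0 -> 1 = 5
~(P -> Q) = ~5 = 0
~Q = ~1 = 4
P & ~Q = 0 & 4 = 0
~(P -> Q) -> (P & ~Q) = 0 -> 0 = 5
((~Q & (R <-> Q)) & R) -> (~(P -> Q) -> (P & ~Q)) = 2 -> 5 = 5
(~(Q <-> (P -> R)) & ~((P -> R) & P)) & (((~Q & (R <-> Q)) & R) -> (~(P -> Q) -> (P & ~Q))) = 4 & 5 = 4
Q <-> P = 1 <-> 0 = 4
Q -> (Q <-> P) = 1 -> 4 = 5
P & Q = 0 & 1 = 0
(Q -> (Q <-> P)) <-> (P & Q) = 5 <-> 0 = 0
Q <-> R = 1 <-> 2 = 4
~R = ~2 = 3
R <-> ~R = 2 <-> 3 = 4
(Q <-> R) <-> (R <-> ~R) = 4 <-> 4 = 5
((Q -> (Q <-> P)) <-> (P & Q)) -> ((Q <-> R) <-> (R <-> ~R)) = 0 -> 5 = 5
~(((Q -> (Q <-> P)) <-> (P & Q)) -> ((Q <-> R) <-> (R <-> ~R))) = ~5 = 0
((~(Q <-> (P -> R)) & ~((P -> R) & P)) & (((~Q & (R <-> Q)) & R) -> (~(P -> Q) -> (P & ~Q)))) <-> ~(((Q -> (Q <-> P)) <-> (P & Q)) -> ((Q <-> R) <-> (R <-> ~R))) = 4 <-> 0 = 1
~(((~(Q <-> (P -> R)) & ~((P -> R) & P)) & (((~Q & (R <-> Q)) & R) -> (~(P -> Q) -> (P & ~Q)))) <-> ~(((Q -> (Q <-> P)) <-> (P & Q)) -> ((Q <-> R) <-> (R <-> ~R)))) = ~1 = 4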